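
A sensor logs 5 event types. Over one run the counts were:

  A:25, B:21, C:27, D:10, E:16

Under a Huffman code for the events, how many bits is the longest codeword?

3

Merge the two lowest-weight nodes at each step:
combine D(10), E(16) → 26
combine B(21), A(25) → 46
combine 26, C(27) → 53
combine 46, 53 → 99
The first pair merged (D, E) ends up deepest, at depth 3.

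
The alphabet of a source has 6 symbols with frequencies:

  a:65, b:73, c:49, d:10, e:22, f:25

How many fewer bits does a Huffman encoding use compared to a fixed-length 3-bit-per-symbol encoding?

Fixed-length: 3 bits × 244 symbols = 732 bits.
Huffman merges:
merge d(10) and e(22): 32
merge f(25) and 32: 57
merge c(49) and 57: 106
merge a(65) and b(73): 138
merge 106 and 138: 244
Huffman total = 32 + 57 + 106 + 138 + 244 = 577 bits.
Saving = 732 − 577 = 155 bits.

155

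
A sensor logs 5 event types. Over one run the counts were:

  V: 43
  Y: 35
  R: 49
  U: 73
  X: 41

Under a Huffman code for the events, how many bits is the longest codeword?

3

Merge the two lowest-weight nodes at each step:
merge Y(35) and X(41): 76
merge V(43) and R(49): 92
merge U(73) and 76: 149
merge 92 and 149: 241
Maximum depth reached is 3.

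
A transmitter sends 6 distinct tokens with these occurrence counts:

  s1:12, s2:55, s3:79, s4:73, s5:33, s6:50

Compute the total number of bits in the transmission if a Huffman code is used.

744

Merge the two smallest weights repeatedly:
merge s1(12) and s5(33): 45
merge 45 and s6(50): 95
merge s2(55) and s4(73): 128
merge s3(79) and 95: 174
merge 128 and 174: 302
The encoded length is the sum of every internal node's weight: 45 + 95 + 128 + 174 + 302 = 744 bits.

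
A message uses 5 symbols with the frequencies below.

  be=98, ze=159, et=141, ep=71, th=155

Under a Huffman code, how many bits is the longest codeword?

Merge the two lowest-weight nodes at each step:
combine ep(71), be(98) → 169
combine et(141), th(155) → 296
combine ze(159), 169 → 328
combine 296, 328 → 624
The first pair merged (ep, be) ends up deepest, at depth 3.

3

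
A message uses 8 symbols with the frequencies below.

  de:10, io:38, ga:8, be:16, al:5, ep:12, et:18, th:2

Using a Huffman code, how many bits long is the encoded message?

293

Merge the two smallest weights repeatedly:
combine th(2), al(5) → 7
combine 7, ga(8) → 15
combine de(10), ep(12) → 22
combine 15, be(16) → 31
combine et(18), 22 → 40
combine 31, io(38) → 69
combine 40, 69 → 109
Each symbol's bit-cost is frequency × depth; summing gives 293 bits (equivalently 7 + 15 + 22 + 31 + 40 + 69 + 109).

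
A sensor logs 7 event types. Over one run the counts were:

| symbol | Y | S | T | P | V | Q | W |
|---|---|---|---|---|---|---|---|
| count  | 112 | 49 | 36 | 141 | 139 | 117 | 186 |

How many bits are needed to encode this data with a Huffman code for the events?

2098

Merge the two smallest weights repeatedly:
merge T(36) and S(49): 85
merge 85 and Y(112): 197
merge Q(117) and V(139): 256
merge P(141) and W(186): 327
merge 197 and 256: 453
merge 327 and 453: 780
Total encoded bits = sum of merged weights = 85 + 197 + 256 + 327 + 453 + 780 = 2098.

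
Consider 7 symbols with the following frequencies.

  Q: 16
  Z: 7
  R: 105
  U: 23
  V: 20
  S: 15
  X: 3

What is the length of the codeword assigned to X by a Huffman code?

Repeatedly merge the two smallest:
combine X(3), Z(7) → 10
combine 10, S(15) → 25
combine Q(16), V(20) → 36
combine U(23), 25 → 48
combine 36, 48 → 84
combine 84, R(105) → 189
X's leaf is at depth 5, giving a 5-bit codeword.

5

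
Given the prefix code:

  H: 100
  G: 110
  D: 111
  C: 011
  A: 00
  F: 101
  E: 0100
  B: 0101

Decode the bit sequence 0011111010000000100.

Read left to right; each codeword is recognised as soon as it completes (prefix code):
  00→A | 111→D | 110→G | 100→H | 00→A | 00→A | 0100→E
Decoded message: ADGHAAE

ADGHAAE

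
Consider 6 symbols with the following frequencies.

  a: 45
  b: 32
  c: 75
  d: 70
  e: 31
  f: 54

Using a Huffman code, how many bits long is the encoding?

Greedily combine the two least-frequent nodes:
merge e(31) and b(32): 63
merge a(45) and f(54): 99
merge 63 and d(70): 133
merge c(75) and 99: 174
merge 133 and 174: 307
The encoded length is the sum of every internal node's weight: 63 + 99 + 133 + 174 + 307 = 776 bits.

776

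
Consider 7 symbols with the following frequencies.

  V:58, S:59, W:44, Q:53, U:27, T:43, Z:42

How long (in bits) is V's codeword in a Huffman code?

Build the tree from the bottom:
U(27) + Z(42) → 69
T(43) + W(44) → 87
Q(53) + V(58) → 111
S(59) + 69 → 128
87 + 111 → 198
128 + 198 → 326
V sits 3 levels below the root, so its codeword is 3 bits.

3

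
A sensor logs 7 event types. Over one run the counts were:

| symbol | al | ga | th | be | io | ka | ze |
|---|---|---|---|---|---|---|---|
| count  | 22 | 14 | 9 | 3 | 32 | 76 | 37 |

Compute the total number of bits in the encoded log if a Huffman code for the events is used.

465

Merge the two smallest weights repeatedly:
merge be(3) and th(9): 12
merge 12 and ga(14): 26
merge al(22) and 26: 48
merge io(32) and ze(37): 69
merge 48 and 69: 117
merge ka(76) and 117: 193
The encoded length is the sum of every internal node's weight: 12 + 26 + 48 + 69 + 117 + 193 = 465 bits.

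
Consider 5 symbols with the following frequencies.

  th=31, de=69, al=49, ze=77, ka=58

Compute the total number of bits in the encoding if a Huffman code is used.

648

Build the Huffman tree bottom-up:
th(31) + al(49) → 80
ka(58) + de(69) → 127
ze(77) + 80 → 157
127 + 157 → 284
The encoded length is the sum of every internal node's weight: 80 + 127 + 157 + 284 = 648 bits.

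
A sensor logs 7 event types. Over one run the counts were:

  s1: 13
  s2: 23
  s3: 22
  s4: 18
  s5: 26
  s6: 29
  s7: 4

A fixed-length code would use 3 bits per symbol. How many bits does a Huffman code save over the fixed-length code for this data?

Fixed-length: 3 bits × 135 symbols = 405 bits.
Huffman merges:
combine s7(4), s1(13) → 17
combine 17, s4(18) → 35
combine s3(22), s2(23) → 45
combine s5(26), s6(29) → 55
combine 35, 45 → 80
combine 55, 80 → 135
Huffman total = 17 + 35 + 45 + 55 + 80 + 135 = 367 bits.
Saving = 405 − 367 = 38 bits.

38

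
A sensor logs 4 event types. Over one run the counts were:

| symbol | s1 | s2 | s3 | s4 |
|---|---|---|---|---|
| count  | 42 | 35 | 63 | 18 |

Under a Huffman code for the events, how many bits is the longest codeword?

Merge the two lowest-weight nodes at each step:
s4(18) + s2(35) → 53
s1(42) + 53 → 95
s3(63) + 95 → 158
Maximum depth reached is 3.

3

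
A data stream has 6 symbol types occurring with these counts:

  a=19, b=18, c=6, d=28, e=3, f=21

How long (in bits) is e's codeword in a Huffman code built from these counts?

4

Repeatedly merge the two smallest:
combine e(3), c(6) → 9
combine 9, b(18) → 27
combine a(19), f(21) → 40
combine 27, d(28) → 55
combine 40, 55 → 95
e's leaf is at depth 4, giving a 4-bit codeword.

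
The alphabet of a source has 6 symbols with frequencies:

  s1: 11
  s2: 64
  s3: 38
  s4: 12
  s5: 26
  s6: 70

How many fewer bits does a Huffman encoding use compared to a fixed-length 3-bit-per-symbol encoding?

Fixed-length: 3 bits × 221 symbols = 663 bits.
Huffman merges:
combine s1(11), s4(12) → 23
combine 23, s5(26) → 49
combine s3(38), 49 → 87
combine s2(64), s6(70) → 134
combine 87, 134 → 221
Huffman total = 23 + 49 + 87 + 134 + 221 = 514 bits.
Saving = 663 − 514 = 149 bits.

149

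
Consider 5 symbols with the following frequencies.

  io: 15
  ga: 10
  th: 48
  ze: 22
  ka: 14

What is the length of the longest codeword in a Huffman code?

3

Merge the two lowest-weight nodes at each step:
ga(10) + ka(14) → 24
io(15) + ze(22) → 37
24 + 37 → 61
th(48) + 61 → 109
Maximum depth reached is 3.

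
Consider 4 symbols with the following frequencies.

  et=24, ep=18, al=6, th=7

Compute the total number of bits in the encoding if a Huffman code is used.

99

Build the Huffman tree bottom-up:
al(6) + th(7) → 13
13 + ep(18) → 31
et(24) + 31 → 55
Total encoded bits = sum of merged weights = 13 + 31 + 55 = 99.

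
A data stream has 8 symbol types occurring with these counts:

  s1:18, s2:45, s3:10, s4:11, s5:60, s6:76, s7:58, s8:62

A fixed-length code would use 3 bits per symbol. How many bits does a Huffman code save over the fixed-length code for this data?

Fixed-length: 3 bits × 340 symbols = 1020 bits.
Huffman merges:
s3(10) + s4(11) → 21
s1(18) + 21 → 39
39 + s2(45) → 84
s7(58) + s5(60) → 118
s8(62) + s6(76) → 138
84 + 118 → 202
138 + 202 → 340
Huffman total = 21 + 39 + 84 + 118 + 138 + 202 + 340 = 942 bits.
Saving = 1020 − 942 = 78 bits.

78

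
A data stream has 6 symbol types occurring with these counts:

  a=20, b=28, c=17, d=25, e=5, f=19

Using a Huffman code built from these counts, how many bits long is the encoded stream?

Merge the two smallest weights repeatedly:
merge e(5) and c(17): 22
merge f(19) and a(20): 39
merge 22 and d(25): 47
merge b(28) and 39: 67
merge 47 and 67: 114
The encoded length is the sum of every internal node's weight: 22 + 39 + 47 + 67 + 114 = 289 bits.

289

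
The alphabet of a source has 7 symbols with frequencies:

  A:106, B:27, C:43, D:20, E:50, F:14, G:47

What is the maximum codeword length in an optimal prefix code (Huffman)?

4

Merge the two lowest-weight nodes at each step:
combine F(14), D(20) → 34
combine B(27), 34 → 61
combine C(43), G(47) → 90
combine E(50), 61 → 111
combine 90, A(106) → 196
combine 111, 196 → 307
The first pair merged (F, D) ends up deepest, at depth 4.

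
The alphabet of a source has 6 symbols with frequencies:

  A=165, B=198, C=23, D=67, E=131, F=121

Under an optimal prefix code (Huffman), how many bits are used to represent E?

2

Huffman merges, smallest pair first:
C(23) + D(67) → 90
90 + F(121) → 211
E(131) + A(165) → 296
B(198) + 211 → 409
296 + 409 → 705
E's leaf is at depth 2, giving a 2-bit codeword.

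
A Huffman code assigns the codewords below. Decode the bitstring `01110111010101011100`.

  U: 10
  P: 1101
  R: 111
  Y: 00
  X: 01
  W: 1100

XPPXXXW

Read left to right; each codeword is recognised as soon as it completes (prefix code):
  01→X | 1101→P | 1101→P | 01→X | 01→X | 01→X | 1100→W
Decoded message: XPPXXXW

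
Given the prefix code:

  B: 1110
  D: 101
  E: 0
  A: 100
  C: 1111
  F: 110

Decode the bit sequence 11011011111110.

FFCB

Read left to right; each codeword is recognised as soon as it completes (prefix code):
  110→F | 110→F | 1111→C | 1110→B
Decoded message: FFCB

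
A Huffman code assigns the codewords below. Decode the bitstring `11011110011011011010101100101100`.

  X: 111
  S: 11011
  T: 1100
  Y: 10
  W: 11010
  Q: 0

Read left to right; each codeword is recognised as soon as it completes (prefix code):
  11011→S | 1100→T | 11011→S | 0→Q | 11010→W | 10→Y | 1100→T | 10→Y | 1100→T
Decoded message: STSQWYTYT

STSQWYTYT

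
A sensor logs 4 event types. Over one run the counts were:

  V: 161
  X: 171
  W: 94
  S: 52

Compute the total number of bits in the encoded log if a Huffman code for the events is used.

931

Build the Huffman tree bottom-up:
S(52) + W(94) → 146
146 + V(161) → 307
X(171) + 307 → 478
Total encoded bits = sum of merged weights = 146 + 307 + 478 = 931.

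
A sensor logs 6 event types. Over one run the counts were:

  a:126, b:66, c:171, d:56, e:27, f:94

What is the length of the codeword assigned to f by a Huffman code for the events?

2

Build the tree from the bottom:
merge e(27) and d(56): 83
merge b(66) and 83: 149
merge f(94) and a(126): 220
merge 149 and c(171): 320
merge 220 and 320: 540
The subtree containing f is merged 2 times, so code length = 2.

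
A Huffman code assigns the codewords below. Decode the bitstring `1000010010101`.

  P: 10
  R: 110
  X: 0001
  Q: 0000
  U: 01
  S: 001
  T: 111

PXSUU

Read left to right; each codeword is recognised as soon as it completes (prefix code):
  10→P | 0001→X | 001→S | 01→U | 01→U
Decoded message: PXSUU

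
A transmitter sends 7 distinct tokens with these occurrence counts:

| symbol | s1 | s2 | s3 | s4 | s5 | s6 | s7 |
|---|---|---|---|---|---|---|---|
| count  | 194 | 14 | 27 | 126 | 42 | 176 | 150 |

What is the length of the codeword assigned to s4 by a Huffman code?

Build the tree from the bottom:
s2(14) + s3(27) → 41
41 + s5(42) → 83
83 + s4(126) → 209
s7(150) + s6(176) → 326
s1(194) + 209 → 403
326 + 403 → 729
s4 sits 3 levels below the root, so its codeword is 3 bits.

3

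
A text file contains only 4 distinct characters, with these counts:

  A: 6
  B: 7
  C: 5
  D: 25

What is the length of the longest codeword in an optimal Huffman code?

3

Merge the two lowest-weight nodes at each step:
merge C(5) and A(6): 11
merge B(7) and 11: 18
merge 18 and D(25): 43
The first pair merged (C, A) ends up deepest, at depth 3.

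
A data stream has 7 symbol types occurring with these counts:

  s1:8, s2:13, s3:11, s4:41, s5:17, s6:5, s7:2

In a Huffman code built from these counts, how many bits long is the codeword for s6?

5

Repeatedly merge the two smallest:
combine s7(2), s6(5) → 7
combine 7, s1(8) → 15
combine s3(11), s2(13) → 24
combine 15, s5(17) → 32
combine 24, 32 → 56
combine s4(41), 56 → 97
s6's leaf is at depth 5, giving a 5-bit codeword.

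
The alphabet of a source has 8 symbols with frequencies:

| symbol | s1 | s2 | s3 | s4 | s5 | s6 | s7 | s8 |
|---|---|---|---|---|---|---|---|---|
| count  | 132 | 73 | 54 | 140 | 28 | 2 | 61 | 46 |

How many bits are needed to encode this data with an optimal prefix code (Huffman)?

Merge the two smallest weights repeatedly:
combine s6(2), s5(28) → 30
combine 30, s8(46) → 76
combine s3(54), s7(61) → 115
combine s2(73), 76 → 149
combine 115, s1(132) → 247
combine s4(140), 149 → 289
combine 247, 289 → 536
The encoded length is the sum of every internal node's weight: 30 + 76 + 115 + 149 + 247 + 289 + 536 = 1442 bits.

1442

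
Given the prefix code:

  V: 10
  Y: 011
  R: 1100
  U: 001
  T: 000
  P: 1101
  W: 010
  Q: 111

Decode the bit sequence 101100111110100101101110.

VRQPUYYV

Read left to right; each codeword is recognised as soon as it completes (prefix code):
  10→V | 1100→R | 111→Q | 1101→P | 001→U | 011→Y | 011→Y | 10→V
Decoded message: VRQPUYYV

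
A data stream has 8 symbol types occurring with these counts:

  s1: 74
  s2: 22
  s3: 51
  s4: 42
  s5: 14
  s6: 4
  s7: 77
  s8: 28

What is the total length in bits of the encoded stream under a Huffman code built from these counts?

843

Build the Huffman tree bottom-up:
s6(4) + s5(14) → 18
18 + s2(22) → 40
s8(28) + 40 → 68
s4(42) + s3(51) → 93
68 + s1(74) → 142
s7(77) + 93 → 170
142 + 170 → 312
Each symbol's bit-cost is frequency × depth; summing gives 843 bits (equivalently 18 + 40 + 68 + 93 + 142 + 170 + 312).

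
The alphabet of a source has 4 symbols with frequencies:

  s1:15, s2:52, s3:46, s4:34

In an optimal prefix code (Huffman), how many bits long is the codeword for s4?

3

Huffman merges, smallest pair first:
combine s1(15), s4(34) → 49
combine s3(46), 49 → 95
combine s2(52), 95 → 147
s4 sits 3 levels below the root, so its codeword is 3 bits.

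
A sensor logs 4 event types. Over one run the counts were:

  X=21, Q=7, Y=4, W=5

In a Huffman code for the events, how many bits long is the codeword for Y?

3

Repeatedly merge the two smallest:
merge Y(4) and W(5): 9
merge Q(7) and 9: 16
merge 16 and X(21): 37
The subtree containing Y is merged 3 times, so code length = 3.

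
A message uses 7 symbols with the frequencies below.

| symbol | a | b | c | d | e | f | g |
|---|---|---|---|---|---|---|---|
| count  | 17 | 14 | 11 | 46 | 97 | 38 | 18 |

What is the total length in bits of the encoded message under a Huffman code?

Build the Huffman tree bottom-up:
merge c(11) and b(14): 25
merge a(17) and g(18): 35
merge 25 and 35: 60
merge f(38) and d(46): 84
merge 60 and 84: 144
merge e(97) and 144: 241
The encoded length is the sum of every internal node's weight: 25 + 35 + 60 + 84 + 144 + 241 = 589 bits.

589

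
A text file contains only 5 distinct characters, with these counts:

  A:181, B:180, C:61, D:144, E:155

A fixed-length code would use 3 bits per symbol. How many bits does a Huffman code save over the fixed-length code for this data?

Fixed-length: 3 bits × 721 symbols = 2163 bits.
Huffman merges:
C(61) + D(144) → 205
E(155) + B(180) → 335
A(181) + 205 → 386
335 + 386 → 721
Huffman total = 205 + 335 + 386 + 721 = 1647 bits.
Saving = 2163 − 1647 = 516 bits.

516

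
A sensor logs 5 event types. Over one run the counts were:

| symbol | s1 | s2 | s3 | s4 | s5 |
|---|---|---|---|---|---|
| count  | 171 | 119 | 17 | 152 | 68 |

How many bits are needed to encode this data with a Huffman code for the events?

Greedily combine the two least-frequent nodes:
combine s3(17), s5(68) → 85
combine 85, s2(119) → 204
combine s4(152), s1(171) → 323
combine 204, 323 → 527
Each symbol's bit-cost is frequency × depth; summing gives 1139 bits (equivalently 85 + 204 + 323 + 527).

1139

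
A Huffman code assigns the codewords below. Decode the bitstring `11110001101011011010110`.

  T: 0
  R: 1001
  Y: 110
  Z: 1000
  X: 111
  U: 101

XZYUUUTY

Read left to right; each codeword is recognised as soon as it completes (prefix code):
  111→X | 1000→Z | 110→Y | 101→U | 101→U | 101→U | 0→T | 110→Y
Decoded message: XZYUUUTY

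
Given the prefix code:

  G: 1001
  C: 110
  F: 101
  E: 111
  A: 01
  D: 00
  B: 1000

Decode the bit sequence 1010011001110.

FDCAC

Read left to right; each codeword is recognised as soon as it completes (prefix code):
  101→F | 00→D | 110→C | 01→A | 110→C
Decoded message: FDCAC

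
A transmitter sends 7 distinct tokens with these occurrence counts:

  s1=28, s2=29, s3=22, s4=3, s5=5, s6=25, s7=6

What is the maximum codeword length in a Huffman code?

5

Merge the two lowest-weight nodes at each step:
s4(3) + s5(5) → 8
s7(6) + 8 → 14
14 + s3(22) → 36
s6(25) + s1(28) → 53
s2(29) + 36 → 65
53 + 65 → 118
The first pair merged (s4, s5) ends up deepest, at depth 5.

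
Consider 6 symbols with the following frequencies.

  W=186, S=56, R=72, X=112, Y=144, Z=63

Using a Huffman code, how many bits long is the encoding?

1569

Build the Huffman tree bottom-up:
S(56) + Z(63) → 119
R(72) + X(112) → 184
119 + Y(144) → 263
184 + W(186) → 370
263 + 370 → 633
The encoded length is the sum of every internal node's weight: 119 + 184 + 263 + 370 + 633 = 1569 bits.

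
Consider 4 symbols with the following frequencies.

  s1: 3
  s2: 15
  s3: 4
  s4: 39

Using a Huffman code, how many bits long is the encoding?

90

Merge the two smallest weights repeatedly:
combine s1(3), s3(4) → 7
combine 7, s2(15) → 22
combine 22, s4(39) → 61
The encoded length is the sum of every internal node's weight: 7 + 22 + 61 = 90 bits.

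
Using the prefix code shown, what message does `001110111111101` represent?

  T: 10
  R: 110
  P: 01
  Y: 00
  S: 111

Read left to right; each codeword is recognised as soon as it completes (prefix code):
  00→Y | 111→S | 01→P | 111→S | 111→S | 01→P
Decoded message: YSPSSP

YSPSSP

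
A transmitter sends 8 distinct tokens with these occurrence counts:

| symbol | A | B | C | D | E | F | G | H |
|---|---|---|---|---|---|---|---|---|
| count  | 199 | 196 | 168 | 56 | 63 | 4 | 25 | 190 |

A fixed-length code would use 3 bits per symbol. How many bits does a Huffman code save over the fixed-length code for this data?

323

Fixed-length: 3 bits × 901 symbols = 2703 bits.
Huffman merges:
F(4) + G(25) → 29
29 + D(56) → 85
E(63) + 85 → 148
148 + C(168) → 316
H(190) + B(196) → 386
A(199) + 316 → 515
386 + 515 → 901
Huffman total = 29 + 85 + 148 + 316 + 386 + 515 + 901 = 2380 bits.
Saving = 2703 − 2380 = 323 bits.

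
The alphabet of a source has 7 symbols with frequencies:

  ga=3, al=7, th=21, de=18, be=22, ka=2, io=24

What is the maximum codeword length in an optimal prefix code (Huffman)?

5

Merge the two lowest-weight nodes at each step:
combine ka(2), ga(3) → 5
combine 5, al(7) → 12
combine 12, de(18) → 30
combine th(21), be(22) → 43
combine io(24), 30 → 54
combine 43, 54 → 97
The first pair merged (ka, ga) ends up deepest, at depth 5.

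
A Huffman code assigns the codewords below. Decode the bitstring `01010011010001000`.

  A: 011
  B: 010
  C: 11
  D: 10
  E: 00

BDABEDE

Read left to right; each codeword is recognised as soon as it completes (prefix code):
  010→B | 10→D | 011→A | 010→B | 00→E | 10→D | 00→E
Decoded message: BDABEDE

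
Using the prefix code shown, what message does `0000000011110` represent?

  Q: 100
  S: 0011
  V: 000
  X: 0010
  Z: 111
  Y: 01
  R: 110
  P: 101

Read left to right; each codeword is recognised as soon as it completes (prefix code):
  000→V | 000→V | 0011→S | 110→R
Decoded message: VVSR

VVSR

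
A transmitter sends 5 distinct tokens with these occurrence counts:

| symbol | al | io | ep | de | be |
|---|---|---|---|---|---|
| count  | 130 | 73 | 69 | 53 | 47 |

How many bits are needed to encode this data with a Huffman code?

844

Build the Huffman tree bottom-up:
merge be(47) and de(53): 100
merge ep(69) and io(73): 142
merge 100 and al(130): 230
merge 142 and 230: 372
Total encoded bits = sum of merged weights = 100 + 142 + 230 + 372 = 844.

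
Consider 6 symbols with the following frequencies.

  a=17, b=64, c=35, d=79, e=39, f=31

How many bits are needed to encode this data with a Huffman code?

652

Greedily combine the two least-frequent nodes:
a(17) + f(31) → 48
c(35) + e(39) → 74
48 + b(64) → 112
74 + d(79) → 153
112 + 153 → 265
Total encoded bits = sum of merged weights = 48 + 74 + 112 + 153 + 265 = 652.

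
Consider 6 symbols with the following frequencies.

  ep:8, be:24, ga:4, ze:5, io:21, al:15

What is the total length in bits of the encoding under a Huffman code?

180

Greedily combine the two least-frequent nodes:
ga(4) + ze(5) → 9
ep(8) + 9 → 17
al(15) + 17 → 32
io(21) + be(24) → 45
32 + 45 → 77
The encoded length is the sum of every internal node's weight: 9 + 17 + 32 + 45 + 77 = 180 bits.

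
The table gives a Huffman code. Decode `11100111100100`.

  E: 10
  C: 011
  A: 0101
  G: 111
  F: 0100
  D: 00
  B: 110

GDGEF

Read left to right; each codeword is recognised as soon as it completes (prefix code):
  111→G | 00→D | 111→G | 10→E | 0100→F
Decoded message: GDGEF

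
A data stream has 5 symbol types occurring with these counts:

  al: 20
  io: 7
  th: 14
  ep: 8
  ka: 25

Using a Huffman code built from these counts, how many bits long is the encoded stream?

Merge the two smallest weights repeatedly:
combine io(7), ep(8) → 15
combine th(14), 15 → 29
combine al(20), ka(25) → 45
combine 29, 45 → 74
The encoded length is the sum of every internal node's weight: 15 + 29 + 45 + 74 = 163 bits.

163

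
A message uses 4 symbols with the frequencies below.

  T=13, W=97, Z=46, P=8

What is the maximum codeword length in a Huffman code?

Merge the two lowest-weight nodes at each step:
merge P(8) and T(13): 21
merge 21 and Z(46): 67
merge 67 and W(97): 164
The first pair merged (P, T) ends up deepest, at depth 3.

3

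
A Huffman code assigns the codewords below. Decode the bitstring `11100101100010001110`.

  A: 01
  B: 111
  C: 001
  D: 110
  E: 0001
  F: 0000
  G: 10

BCAGCED

Read left to right; each codeword is recognised as soon as it completes (prefix code):
  111→B | 001→C | 01→A | 10→G | 001→C | 0001→E | 110→D
Decoded message: BCAGCED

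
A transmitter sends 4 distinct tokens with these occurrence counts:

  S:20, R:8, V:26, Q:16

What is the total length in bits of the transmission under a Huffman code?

Build the Huffman tree bottom-up:
R(8) + Q(16) → 24
S(20) + 24 → 44
V(26) + 44 → 70
The encoded length is the sum of every internal node's weight: 24 + 44 + 70 = 138 bits.

138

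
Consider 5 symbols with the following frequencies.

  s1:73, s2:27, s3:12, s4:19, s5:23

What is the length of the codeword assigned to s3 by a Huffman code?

Huffman merges, smallest pair first:
combine s3(12), s4(19) → 31
combine s5(23), s2(27) → 50
combine 31, 50 → 81
combine s1(73), 81 → 154
s3's leaf is at depth 3, giving a 3-bit codeword.

3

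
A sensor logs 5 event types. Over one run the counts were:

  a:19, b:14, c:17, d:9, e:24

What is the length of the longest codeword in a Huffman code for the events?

3

Merge the two lowest-weight nodes at each step:
d(9) + b(14) → 23
c(17) + a(19) → 36
23 + e(24) → 47
36 + 47 → 83
Maximum depth reached is 3.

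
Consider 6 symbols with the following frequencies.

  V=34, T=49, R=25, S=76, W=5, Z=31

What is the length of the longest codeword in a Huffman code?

4

Merge the two lowest-weight nodes at each step:
W(5) + R(25) → 30
30 + Z(31) → 61
V(34) + T(49) → 83
61 + S(76) → 137
83 + 137 → 220
The first pair merged (W, R) ends up deepest, at depth 4.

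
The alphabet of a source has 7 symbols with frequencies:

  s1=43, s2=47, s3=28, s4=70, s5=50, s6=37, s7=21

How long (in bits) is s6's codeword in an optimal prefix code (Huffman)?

Build the tree from the bottom:
combine s7(21), s3(28) → 49
combine s6(37), s1(43) → 80
combine s2(47), 49 → 96
combine s5(50), s4(70) → 120
combine 80, 96 → 176
combine 120, 176 → 296
s6 sits 3 levels below the root, so its codeword is 3 bits.

3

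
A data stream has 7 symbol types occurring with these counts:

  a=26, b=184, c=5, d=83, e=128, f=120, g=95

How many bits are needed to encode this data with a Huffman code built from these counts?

Greedily combine the two least-frequent nodes:
combine c(5), a(26) → 31
combine 31, d(83) → 114
combine g(95), 114 → 209
combine f(120), e(128) → 248
combine b(184), 209 → 393
combine 248, 393 → 641
The encoded length is the sum of every internal node's weight: 31 + 114 + 209 + 248 + 393 + 641 = 1636 bits.

1636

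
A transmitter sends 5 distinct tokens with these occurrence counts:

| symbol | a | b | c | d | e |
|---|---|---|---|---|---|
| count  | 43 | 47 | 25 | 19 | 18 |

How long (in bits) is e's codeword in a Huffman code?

3

Repeatedly merge the two smallest:
combine e(18), d(19) → 37
combine c(25), 37 → 62
combine a(43), b(47) → 90
combine 62, 90 → 152
e's leaf is at depth 3, giving a 3-bit codeword.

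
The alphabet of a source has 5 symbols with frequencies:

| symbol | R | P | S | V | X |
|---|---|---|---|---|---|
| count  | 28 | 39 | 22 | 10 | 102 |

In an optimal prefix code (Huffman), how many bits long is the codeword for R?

Repeatedly merge the two smallest:
combine V(10), S(22) → 32
combine R(28), 32 → 60
combine P(39), 60 → 99
combine 99, X(102) → 201
R's leaf is at depth 3, giving a 3-bit codeword.

3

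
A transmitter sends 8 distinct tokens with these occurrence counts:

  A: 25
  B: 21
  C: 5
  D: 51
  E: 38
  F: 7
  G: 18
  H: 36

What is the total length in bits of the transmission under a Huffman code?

556

Greedily combine the two least-frequent nodes:
merge C(5) and F(7): 12
merge 12 and G(18): 30
merge B(21) and A(25): 46
merge 30 and H(36): 66
merge E(38) and 46: 84
merge D(51) and 66: 117
merge 84 and 117: 201
The encoded length is the sum of every internal node's weight: 12 + 30 + 46 + 66 + 84 + 117 + 201 = 556 bits.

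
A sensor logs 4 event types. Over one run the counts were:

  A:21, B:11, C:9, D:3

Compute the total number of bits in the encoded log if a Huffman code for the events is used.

Build the Huffman tree bottom-up:
D(3) + C(9) → 12
B(11) + 12 → 23
A(21) + 23 → 44
Total encoded bits = sum of merged weights = 12 + 23 + 44 = 79.

79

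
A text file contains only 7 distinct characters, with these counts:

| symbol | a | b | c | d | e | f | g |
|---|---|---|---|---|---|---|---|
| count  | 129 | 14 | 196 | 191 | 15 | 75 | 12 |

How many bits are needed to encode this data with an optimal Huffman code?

1447

Greedily combine the two least-frequent nodes:
g(12) + b(14) → 26
e(15) + 26 → 41
41 + f(75) → 116
116 + a(129) → 245
d(191) + c(196) → 387
245 + 387 → 632
The encoded length is the sum of every internal node's weight: 26 + 41 + 116 + 245 + 387 + 632 = 1447 bits.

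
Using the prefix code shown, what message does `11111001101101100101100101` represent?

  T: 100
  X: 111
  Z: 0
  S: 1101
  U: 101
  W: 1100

Read left to right; each codeword is recognised as soon as it completes (prefix code):
  111→X | 1100→W | 1101→S | 101→U | 100→T | 101→U | 100→T | 101→U
Decoded message: XWSUTUTU

XWSUTUTU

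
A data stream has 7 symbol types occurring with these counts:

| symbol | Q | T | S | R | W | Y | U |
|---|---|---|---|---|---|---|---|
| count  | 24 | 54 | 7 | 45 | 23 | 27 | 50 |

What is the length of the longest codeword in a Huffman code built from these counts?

Merge the two lowest-weight nodes at each step:
combine S(7), W(23) → 30
combine Q(24), Y(27) → 51
combine 30, R(45) → 75
combine U(50), 51 → 101
combine T(54), 75 → 129
combine 101, 129 → 230
Maximum depth reached is 4.

4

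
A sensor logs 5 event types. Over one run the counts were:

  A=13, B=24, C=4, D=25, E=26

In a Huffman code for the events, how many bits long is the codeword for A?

3

Build the tree from the bottom:
merge C(4) and A(13): 17
merge 17 and B(24): 41
merge D(25) and E(26): 51
merge 41 and 51: 92
A sits 3 levels below the root, so its codeword is 3 bits.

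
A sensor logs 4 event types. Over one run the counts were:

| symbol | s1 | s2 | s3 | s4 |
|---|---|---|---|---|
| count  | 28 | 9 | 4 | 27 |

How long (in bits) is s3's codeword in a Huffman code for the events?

Build the tree from the bottom:
merge s3(4) and s2(9): 13
merge 13 and s4(27): 40
merge s1(28) and 40: 68
s3 sits 3 levels below the root, so its codeword is 3 bits.

3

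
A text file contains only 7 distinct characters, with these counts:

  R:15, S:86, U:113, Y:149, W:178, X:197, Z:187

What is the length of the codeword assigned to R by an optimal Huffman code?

4

Huffman merges, smallest pair first:
R(15) + S(86) → 101
101 + U(113) → 214
Y(149) + W(178) → 327
Z(187) + X(197) → 384
214 + 327 → 541
384 + 541 → 925
The subtree containing R is merged 4 times, so code length = 4.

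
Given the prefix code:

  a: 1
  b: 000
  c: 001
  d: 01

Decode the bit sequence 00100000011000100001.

Read left to right; each codeword is recognised as soon as it completes (prefix code):
  001→c | 000→b | 000→b | 1→a | 1→a | 000→b | 1→a | 000→b | 01→d
Decoded message: cbbaababd

cbbaababd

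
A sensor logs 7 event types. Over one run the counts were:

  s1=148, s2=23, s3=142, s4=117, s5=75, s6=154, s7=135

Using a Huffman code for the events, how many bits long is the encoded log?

2178

Merge the two smallest weights repeatedly:
s2(23) + s5(75) → 98
98 + s4(117) → 215
s7(135) + s3(142) → 277
s1(148) + s6(154) → 302
215 + 277 → 492
302 + 492 → 794
Total encoded bits = sum of merged weights = 98 + 215 + 277 + 302 + 492 + 794 = 2178.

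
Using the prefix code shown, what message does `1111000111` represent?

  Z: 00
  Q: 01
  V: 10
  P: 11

PPZQP

Read left to right; each codeword is recognised as soon as it completes (prefix code):
  11→P | 11→P | 00→Z | 01→Q | 11→P
Decoded message: PPZQP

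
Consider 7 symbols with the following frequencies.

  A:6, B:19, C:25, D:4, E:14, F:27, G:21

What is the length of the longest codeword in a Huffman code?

4

Merge the two lowest-weight nodes at each step:
combine D(4), A(6) → 10
combine 10, E(14) → 24
combine B(19), G(21) → 40
combine 24, C(25) → 49
combine F(27), 40 → 67
combine 49, 67 → 116
The rarest symbols sit at the bottom; the longest codeword is 4 bits.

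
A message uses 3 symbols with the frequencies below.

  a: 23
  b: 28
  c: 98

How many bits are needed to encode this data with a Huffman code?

Greedily combine the two least-frequent nodes:
a(23) + b(28) → 51
51 + c(98) → 149
The encoded length is the sum of every internal node's weight: 51 + 149 = 200 bits.

200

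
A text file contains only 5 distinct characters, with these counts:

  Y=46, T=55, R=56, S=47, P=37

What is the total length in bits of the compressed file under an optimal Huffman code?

Greedily combine the two least-frequent nodes:
P(37) + Y(46) → 83
S(47) + T(55) → 102
R(56) + 83 → 139
102 + 139 → 241
The encoded length is the sum of every internal node's weight: 83 + 102 + 139 + 241 = 565 bits.

565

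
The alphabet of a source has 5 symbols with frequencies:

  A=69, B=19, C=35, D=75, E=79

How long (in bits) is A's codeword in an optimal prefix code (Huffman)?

2

Build the tree from the bottom:
B(19) + C(35) → 54
54 + A(69) → 123
D(75) + E(79) → 154
123 + 154 → 277
The subtree containing A is merged 2 times, so code length = 2.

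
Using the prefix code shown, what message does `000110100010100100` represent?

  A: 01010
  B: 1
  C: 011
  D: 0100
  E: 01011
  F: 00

FCDAD

Read left to right; each codeword is recognised as soon as it completes (prefix code):
  00→F | 011→C | 0100→D | 01010→A | 0100→D
Decoded message: FCDAD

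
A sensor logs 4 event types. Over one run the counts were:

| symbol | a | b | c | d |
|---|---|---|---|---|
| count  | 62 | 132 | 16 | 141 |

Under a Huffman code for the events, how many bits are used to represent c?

Huffman merges, smallest pair first:
combine c(16), a(62) → 78
combine 78, b(132) → 210
combine d(141), 210 → 351
c's leaf is at depth 3, giving a 3-bit codeword.

3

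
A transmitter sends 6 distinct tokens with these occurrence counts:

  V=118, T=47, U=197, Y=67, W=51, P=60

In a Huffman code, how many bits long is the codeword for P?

Huffman merges, smallest pair first:
merge T(47) and W(51): 98
merge P(60) and Y(67): 127
merge 98 and V(118): 216
merge 127 and U(197): 324
merge 216 and 324: 540
P's leaf is at depth 3, giving a 3-bit codeword.

3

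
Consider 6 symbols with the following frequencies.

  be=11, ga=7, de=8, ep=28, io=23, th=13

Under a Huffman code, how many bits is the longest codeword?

Merge the two lowest-weight nodes at each step:
ga(7) + de(8) → 15
be(11) + th(13) → 24
15 + io(23) → 38
24 + ep(28) → 52
38 + 52 → 90
Maximum depth reached is 3.

3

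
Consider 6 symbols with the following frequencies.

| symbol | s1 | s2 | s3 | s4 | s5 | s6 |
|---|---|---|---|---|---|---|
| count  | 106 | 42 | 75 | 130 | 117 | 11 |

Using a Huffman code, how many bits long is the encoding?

Merge the two smallest weights repeatedly:
s6(11) + s2(42) → 53
53 + s3(75) → 128
s1(106) + s5(117) → 223
128 + s4(130) → 258
223 + 258 → 481
Total encoded bits = sum of merged weights = 53 + 128 + 223 + 258 + 481 = 1143.

1143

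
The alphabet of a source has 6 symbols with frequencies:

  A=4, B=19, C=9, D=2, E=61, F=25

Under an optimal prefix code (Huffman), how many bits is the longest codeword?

5

Merge the two lowest-weight nodes at each step:
combine D(2), A(4) → 6
combine 6, C(9) → 15
combine 15, B(19) → 34
combine F(25), 34 → 59
combine 59, E(61) → 120
The rarest symbols sit at the bottom; the longest codeword is 5 bits.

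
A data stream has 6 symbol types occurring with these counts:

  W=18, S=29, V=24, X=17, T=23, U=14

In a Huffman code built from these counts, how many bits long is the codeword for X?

Repeatedly merge the two smallest:
combine U(14), X(17) → 31
combine W(18), T(23) → 41
combine V(24), S(29) → 53
combine 31, 41 → 72
combine 53, 72 → 125
X sits 3 levels below the root, so its codeword is 3 bits.

3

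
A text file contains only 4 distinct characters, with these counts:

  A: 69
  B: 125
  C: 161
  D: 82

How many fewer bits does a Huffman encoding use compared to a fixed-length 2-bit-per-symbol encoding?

10

Fixed-length: 2 bits × 437 symbols = 874 bits.
Huffman merges:
A(69) + D(82) → 151
B(125) + 151 → 276
C(161) + 276 → 437
Huffman total = 151 + 276 + 437 = 864 bits.
Saving = 874 − 864 = 10 bits.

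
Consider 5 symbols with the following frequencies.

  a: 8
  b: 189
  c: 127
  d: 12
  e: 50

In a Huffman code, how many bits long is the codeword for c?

Huffman merges, smallest pair first:
a(8) + d(12) → 20
20 + e(50) → 70
70 + c(127) → 197
b(189) + 197 → 386
The subtree containing c is merged 2 times, so code length = 2.

2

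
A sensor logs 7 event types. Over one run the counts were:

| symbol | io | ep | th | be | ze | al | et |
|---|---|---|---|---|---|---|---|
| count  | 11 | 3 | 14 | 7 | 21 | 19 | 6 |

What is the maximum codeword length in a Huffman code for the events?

4

Merge the two lowest-weight nodes at each step:
combine ep(3), et(6) → 9
combine be(7), 9 → 16
combine io(11), th(14) → 25
combine 16, al(19) → 35
combine ze(21), 25 → 46
combine 35, 46 → 81
Maximum depth reached is 4.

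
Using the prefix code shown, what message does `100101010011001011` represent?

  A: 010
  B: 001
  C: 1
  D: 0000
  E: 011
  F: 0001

Read left to right; each codeword is recognised as soon as it completes (prefix code):
  1→C | 001→B | 010→A | 1→C | 001→B | 1→C | 001→B | 011→E
Decoded message: CBACBCBE

CBACBCBE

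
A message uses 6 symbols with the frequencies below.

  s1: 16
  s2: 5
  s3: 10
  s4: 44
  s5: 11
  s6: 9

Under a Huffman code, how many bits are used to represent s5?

Huffman merges, smallest pair first:
merge s2(5) and s6(9): 14
merge s3(10) and s5(11): 21
merge 14 and s1(16): 30
merge 21 and 30: 51
merge s4(44) and 51: 95
The subtree containing s5 is merged 3 times, so code length = 3.

3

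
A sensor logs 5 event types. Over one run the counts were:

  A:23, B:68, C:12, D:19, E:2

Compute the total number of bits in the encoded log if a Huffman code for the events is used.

Merge the two smallest weights repeatedly:
E(2) + C(12) → 14
14 + D(19) → 33
A(23) + 33 → 56
56 + B(68) → 124
The encoded length is the sum of every internal node's weight: 14 + 33 + 56 + 124 = 227 bits.

227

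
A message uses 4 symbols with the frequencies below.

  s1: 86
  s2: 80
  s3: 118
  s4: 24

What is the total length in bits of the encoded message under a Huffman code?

602

Greedily combine the two least-frequent nodes:
s4(24) + s2(80) → 104
s1(86) + 104 → 190
s3(118) + 190 → 308
Each symbol's bit-cost is frequency × depth; summing gives 602 bits (equivalently 104 + 190 + 308).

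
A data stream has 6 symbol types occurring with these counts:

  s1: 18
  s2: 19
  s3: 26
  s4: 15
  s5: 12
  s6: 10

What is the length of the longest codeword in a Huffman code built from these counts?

3

Merge the two lowest-weight nodes at each step:
combine s6(10), s5(12) → 22
combine s4(15), s1(18) → 33
combine s2(19), 22 → 41
combine s3(26), 33 → 59
combine 41, 59 → 100
The rarest symbols sit at the bottom; the longest codeword is 3 bits.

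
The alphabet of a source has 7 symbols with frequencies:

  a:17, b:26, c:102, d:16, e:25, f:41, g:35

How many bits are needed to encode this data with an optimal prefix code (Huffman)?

Greedily combine the two least-frequent nodes:
combine d(16), a(17) → 33
combine e(25), b(26) → 51
combine 33, g(35) → 68
combine f(41), 51 → 92
combine 68, 92 → 160
combine c(102), 160 → 262
Total encoded bits = sum of merged weights = 33 + 51 + 68 + 92 + 160 + 262 = 666.

666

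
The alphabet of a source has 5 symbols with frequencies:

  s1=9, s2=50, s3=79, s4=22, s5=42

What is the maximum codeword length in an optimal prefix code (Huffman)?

4

Merge the two lowest-weight nodes at each step:
merge s1(9) and s4(22): 31
merge 31 and s5(42): 73
merge s2(50) and 73: 123
merge s3(79) and 123: 202
The rarest symbols sit at the bottom; the longest codeword is 4 bits.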